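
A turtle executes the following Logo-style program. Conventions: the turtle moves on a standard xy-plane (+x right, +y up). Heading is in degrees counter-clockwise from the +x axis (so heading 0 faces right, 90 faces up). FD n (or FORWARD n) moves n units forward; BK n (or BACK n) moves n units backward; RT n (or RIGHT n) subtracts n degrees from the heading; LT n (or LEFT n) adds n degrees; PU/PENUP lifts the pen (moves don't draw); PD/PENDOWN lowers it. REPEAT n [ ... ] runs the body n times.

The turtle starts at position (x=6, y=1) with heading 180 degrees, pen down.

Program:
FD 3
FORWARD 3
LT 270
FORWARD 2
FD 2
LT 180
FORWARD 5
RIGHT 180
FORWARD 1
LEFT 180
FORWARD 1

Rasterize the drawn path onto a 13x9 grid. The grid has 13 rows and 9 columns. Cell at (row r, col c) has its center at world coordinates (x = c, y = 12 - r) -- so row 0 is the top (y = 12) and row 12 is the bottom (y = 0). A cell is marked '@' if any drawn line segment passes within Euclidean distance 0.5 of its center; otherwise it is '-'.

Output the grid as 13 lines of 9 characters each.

Segment 0: (6,1) -> (3,1)
Segment 1: (3,1) -> (0,1)
Segment 2: (0,1) -> (0,3)
Segment 3: (0,3) -> (0,5)
Segment 4: (0,5) -> (-0,0)
Segment 5: (-0,0) -> (-0,1)
Segment 6: (-0,1) -> (-0,0)

Answer: ---------
---------
---------
---------
---------
---------
---------
@--------
@--------
@--------
@--------
@@@@@@@--
@--------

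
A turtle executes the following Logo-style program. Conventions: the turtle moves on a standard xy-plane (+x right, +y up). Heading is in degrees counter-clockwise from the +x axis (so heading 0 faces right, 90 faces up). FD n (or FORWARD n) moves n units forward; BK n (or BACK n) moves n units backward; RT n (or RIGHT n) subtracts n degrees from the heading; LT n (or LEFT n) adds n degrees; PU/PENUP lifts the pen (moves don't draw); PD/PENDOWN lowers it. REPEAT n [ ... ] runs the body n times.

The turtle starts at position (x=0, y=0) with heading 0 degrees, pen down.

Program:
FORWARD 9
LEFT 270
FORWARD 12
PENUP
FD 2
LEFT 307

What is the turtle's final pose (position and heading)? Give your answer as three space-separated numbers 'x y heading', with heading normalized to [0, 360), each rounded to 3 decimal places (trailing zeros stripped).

Answer: 9 -14 217

Derivation:
Executing turtle program step by step:
Start: pos=(0,0), heading=0, pen down
FD 9: (0,0) -> (9,0) [heading=0, draw]
LT 270: heading 0 -> 270
FD 12: (9,0) -> (9,-12) [heading=270, draw]
PU: pen up
FD 2: (9,-12) -> (9,-14) [heading=270, move]
LT 307: heading 270 -> 217
Final: pos=(9,-14), heading=217, 2 segment(s) drawn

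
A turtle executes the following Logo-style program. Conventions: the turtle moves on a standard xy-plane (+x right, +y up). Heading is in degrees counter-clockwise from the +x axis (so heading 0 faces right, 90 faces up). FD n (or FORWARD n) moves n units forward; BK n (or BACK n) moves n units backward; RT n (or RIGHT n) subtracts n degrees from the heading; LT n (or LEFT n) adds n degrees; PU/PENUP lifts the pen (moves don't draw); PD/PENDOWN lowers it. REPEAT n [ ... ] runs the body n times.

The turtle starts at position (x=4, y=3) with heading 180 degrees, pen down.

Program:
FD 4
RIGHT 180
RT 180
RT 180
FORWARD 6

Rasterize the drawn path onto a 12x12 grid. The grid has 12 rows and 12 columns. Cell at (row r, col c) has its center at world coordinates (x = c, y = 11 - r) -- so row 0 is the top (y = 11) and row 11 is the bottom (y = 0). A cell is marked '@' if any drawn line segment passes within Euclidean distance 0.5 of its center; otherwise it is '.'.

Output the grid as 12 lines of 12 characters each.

Answer: ............
............
............
............
............
............
............
............
@@@@@@@.....
............
............
............

Derivation:
Segment 0: (4,3) -> (0,3)
Segment 1: (0,3) -> (6,3)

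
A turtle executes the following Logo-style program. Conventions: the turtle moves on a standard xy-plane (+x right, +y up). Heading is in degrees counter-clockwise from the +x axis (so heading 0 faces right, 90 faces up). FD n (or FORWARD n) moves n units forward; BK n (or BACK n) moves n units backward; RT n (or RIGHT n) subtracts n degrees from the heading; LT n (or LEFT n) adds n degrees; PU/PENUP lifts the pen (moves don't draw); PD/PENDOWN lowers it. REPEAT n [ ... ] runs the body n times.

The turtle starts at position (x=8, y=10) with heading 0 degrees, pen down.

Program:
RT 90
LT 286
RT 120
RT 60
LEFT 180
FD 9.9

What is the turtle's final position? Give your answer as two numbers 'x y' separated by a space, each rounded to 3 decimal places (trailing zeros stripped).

Answer: -1.516 7.271

Derivation:
Executing turtle program step by step:
Start: pos=(8,10), heading=0, pen down
RT 90: heading 0 -> 270
LT 286: heading 270 -> 196
RT 120: heading 196 -> 76
RT 60: heading 76 -> 16
LT 180: heading 16 -> 196
FD 9.9: (8,10) -> (-1.516,7.271) [heading=196, draw]
Final: pos=(-1.516,7.271), heading=196, 1 segment(s) drawn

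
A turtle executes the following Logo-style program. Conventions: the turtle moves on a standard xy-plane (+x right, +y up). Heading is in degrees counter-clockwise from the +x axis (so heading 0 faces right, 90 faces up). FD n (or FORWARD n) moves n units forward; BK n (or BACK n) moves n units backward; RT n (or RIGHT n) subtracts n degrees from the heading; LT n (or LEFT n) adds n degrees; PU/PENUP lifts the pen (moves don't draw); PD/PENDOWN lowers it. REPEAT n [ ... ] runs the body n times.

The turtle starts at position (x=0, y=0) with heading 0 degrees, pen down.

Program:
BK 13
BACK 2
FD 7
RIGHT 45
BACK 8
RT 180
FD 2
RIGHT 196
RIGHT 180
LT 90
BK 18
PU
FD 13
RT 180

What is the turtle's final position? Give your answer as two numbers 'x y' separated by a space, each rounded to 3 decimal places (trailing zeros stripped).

Answer: -10.698 9.495

Derivation:
Executing turtle program step by step:
Start: pos=(0,0), heading=0, pen down
BK 13: (0,0) -> (-13,0) [heading=0, draw]
BK 2: (-13,0) -> (-15,0) [heading=0, draw]
FD 7: (-15,0) -> (-8,0) [heading=0, draw]
RT 45: heading 0 -> 315
BK 8: (-8,0) -> (-13.657,5.657) [heading=315, draw]
RT 180: heading 315 -> 135
FD 2: (-13.657,5.657) -> (-15.071,7.071) [heading=135, draw]
RT 196: heading 135 -> 299
RT 180: heading 299 -> 119
LT 90: heading 119 -> 209
BK 18: (-15.071,7.071) -> (0.672,15.798) [heading=209, draw]
PU: pen up
FD 13: (0.672,15.798) -> (-10.698,9.495) [heading=209, move]
RT 180: heading 209 -> 29
Final: pos=(-10.698,9.495), heading=29, 6 segment(s) drawn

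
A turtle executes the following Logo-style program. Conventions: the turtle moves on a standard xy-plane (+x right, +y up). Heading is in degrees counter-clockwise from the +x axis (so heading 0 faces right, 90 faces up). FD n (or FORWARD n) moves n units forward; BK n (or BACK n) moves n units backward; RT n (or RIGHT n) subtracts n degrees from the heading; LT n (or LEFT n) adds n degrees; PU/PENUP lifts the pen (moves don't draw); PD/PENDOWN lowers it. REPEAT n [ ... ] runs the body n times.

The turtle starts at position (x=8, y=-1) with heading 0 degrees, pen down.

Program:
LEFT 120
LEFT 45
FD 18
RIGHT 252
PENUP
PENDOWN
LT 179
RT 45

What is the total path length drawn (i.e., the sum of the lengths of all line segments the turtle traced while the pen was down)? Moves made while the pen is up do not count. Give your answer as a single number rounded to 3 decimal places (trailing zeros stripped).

Executing turtle program step by step:
Start: pos=(8,-1), heading=0, pen down
LT 120: heading 0 -> 120
LT 45: heading 120 -> 165
FD 18: (8,-1) -> (-9.387,3.659) [heading=165, draw]
RT 252: heading 165 -> 273
PU: pen up
PD: pen down
LT 179: heading 273 -> 92
RT 45: heading 92 -> 47
Final: pos=(-9.387,3.659), heading=47, 1 segment(s) drawn

Segment lengths:
  seg 1: (8,-1) -> (-9.387,3.659), length = 18
Total = 18

Answer: 18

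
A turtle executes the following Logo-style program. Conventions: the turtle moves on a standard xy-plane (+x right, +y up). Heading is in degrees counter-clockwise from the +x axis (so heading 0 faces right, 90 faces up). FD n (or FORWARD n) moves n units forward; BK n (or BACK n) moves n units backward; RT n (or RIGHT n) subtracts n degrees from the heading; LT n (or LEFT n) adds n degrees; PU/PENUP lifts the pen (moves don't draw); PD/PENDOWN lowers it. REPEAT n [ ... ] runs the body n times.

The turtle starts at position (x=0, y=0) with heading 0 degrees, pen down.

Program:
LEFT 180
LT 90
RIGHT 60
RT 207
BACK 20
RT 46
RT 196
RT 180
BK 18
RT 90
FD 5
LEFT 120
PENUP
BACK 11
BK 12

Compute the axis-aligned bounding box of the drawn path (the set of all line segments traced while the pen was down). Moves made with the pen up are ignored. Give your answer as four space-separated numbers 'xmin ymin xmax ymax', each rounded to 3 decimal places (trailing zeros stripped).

Executing turtle program step by step:
Start: pos=(0,0), heading=0, pen down
LT 180: heading 0 -> 180
LT 90: heading 180 -> 270
RT 60: heading 270 -> 210
RT 207: heading 210 -> 3
BK 20: (0,0) -> (-19.973,-1.047) [heading=3, draw]
RT 46: heading 3 -> 317
RT 196: heading 317 -> 121
RT 180: heading 121 -> 301
BK 18: (-19.973,-1.047) -> (-29.243,14.382) [heading=301, draw]
RT 90: heading 301 -> 211
FD 5: (-29.243,14.382) -> (-33.529,11.807) [heading=211, draw]
LT 120: heading 211 -> 331
PU: pen up
BK 11: (-33.529,11.807) -> (-43.15,17.14) [heading=331, move]
BK 12: (-43.15,17.14) -> (-53.645,22.958) [heading=331, move]
Final: pos=(-53.645,22.958), heading=331, 3 segment(s) drawn

Segment endpoints: x in {-33.529, -29.243, -19.973, 0}, y in {-1.047, 0, 11.807, 14.382}
xmin=-33.529, ymin=-1.047, xmax=0, ymax=14.382

Answer: -33.529 -1.047 0 14.382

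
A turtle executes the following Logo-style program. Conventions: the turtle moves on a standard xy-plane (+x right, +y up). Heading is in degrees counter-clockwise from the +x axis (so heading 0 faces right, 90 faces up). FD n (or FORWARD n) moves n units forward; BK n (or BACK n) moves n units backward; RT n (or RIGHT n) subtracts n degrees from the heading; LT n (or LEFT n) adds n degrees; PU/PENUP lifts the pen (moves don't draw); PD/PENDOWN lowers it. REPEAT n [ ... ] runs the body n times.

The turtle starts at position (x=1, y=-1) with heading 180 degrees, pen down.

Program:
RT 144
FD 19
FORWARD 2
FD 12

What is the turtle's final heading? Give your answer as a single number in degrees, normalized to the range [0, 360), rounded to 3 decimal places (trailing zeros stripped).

Answer: 36

Derivation:
Executing turtle program step by step:
Start: pos=(1,-1), heading=180, pen down
RT 144: heading 180 -> 36
FD 19: (1,-1) -> (16.371,10.168) [heading=36, draw]
FD 2: (16.371,10.168) -> (17.989,11.343) [heading=36, draw]
FD 12: (17.989,11.343) -> (27.698,18.397) [heading=36, draw]
Final: pos=(27.698,18.397), heading=36, 3 segment(s) drawn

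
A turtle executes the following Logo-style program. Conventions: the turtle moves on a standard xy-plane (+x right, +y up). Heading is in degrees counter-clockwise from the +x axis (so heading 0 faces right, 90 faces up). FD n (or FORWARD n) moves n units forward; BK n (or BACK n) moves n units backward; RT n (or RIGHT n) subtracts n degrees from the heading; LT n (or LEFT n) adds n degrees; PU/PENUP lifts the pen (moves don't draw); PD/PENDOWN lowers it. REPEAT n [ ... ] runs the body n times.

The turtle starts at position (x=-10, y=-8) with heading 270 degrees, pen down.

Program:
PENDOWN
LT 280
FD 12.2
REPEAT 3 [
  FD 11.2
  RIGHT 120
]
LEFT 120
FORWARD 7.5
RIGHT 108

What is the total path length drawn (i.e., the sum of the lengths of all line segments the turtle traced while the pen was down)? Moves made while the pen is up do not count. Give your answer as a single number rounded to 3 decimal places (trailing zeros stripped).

Answer: 53.3

Derivation:
Executing turtle program step by step:
Start: pos=(-10,-8), heading=270, pen down
PD: pen down
LT 280: heading 270 -> 190
FD 12.2: (-10,-8) -> (-22.015,-10.119) [heading=190, draw]
REPEAT 3 [
  -- iteration 1/3 --
  FD 11.2: (-22.015,-10.119) -> (-33.045,-12.063) [heading=190, draw]
  RT 120: heading 190 -> 70
  -- iteration 2/3 --
  FD 11.2: (-33.045,-12.063) -> (-29.214,-1.539) [heading=70, draw]
  RT 120: heading 70 -> 310
  -- iteration 3/3 --
  FD 11.2: (-29.214,-1.539) -> (-22.015,-10.119) [heading=310, draw]
  RT 120: heading 310 -> 190
]
LT 120: heading 190 -> 310
FD 7.5: (-22.015,-10.119) -> (-17.194,-15.864) [heading=310, draw]
RT 108: heading 310 -> 202
Final: pos=(-17.194,-15.864), heading=202, 5 segment(s) drawn

Segment lengths:
  seg 1: (-10,-8) -> (-22.015,-10.119), length = 12.2
  seg 2: (-22.015,-10.119) -> (-33.045,-12.063), length = 11.2
  seg 3: (-33.045,-12.063) -> (-29.214,-1.539), length = 11.2
  seg 4: (-29.214,-1.539) -> (-22.015,-10.119), length = 11.2
  seg 5: (-22.015,-10.119) -> (-17.194,-15.864), length = 7.5
Total = 53.3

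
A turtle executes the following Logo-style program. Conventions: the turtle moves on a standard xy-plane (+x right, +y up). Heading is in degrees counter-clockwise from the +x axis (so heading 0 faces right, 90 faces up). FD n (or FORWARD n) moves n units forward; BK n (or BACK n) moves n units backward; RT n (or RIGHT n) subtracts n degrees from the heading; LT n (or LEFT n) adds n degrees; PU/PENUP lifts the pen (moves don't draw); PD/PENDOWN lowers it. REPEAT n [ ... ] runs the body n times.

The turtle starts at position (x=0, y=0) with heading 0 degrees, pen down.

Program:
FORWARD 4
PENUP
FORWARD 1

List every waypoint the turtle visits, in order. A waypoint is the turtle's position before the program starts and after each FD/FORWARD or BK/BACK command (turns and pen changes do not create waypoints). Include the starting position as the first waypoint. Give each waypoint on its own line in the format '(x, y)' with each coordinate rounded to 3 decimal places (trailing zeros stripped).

Answer: (0, 0)
(4, 0)
(5, 0)

Derivation:
Executing turtle program step by step:
Start: pos=(0,0), heading=0, pen down
FD 4: (0,0) -> (4,0) [heading=0, draw]
PU: pen up
FD 1: (4,0) -> (5,0) [heading=0, move]
Final: pos=(5,0), heading=0, 1 segment(s) drawn
Waypoints (3 total):
(0, 0)
(4, 0)
(5, 0)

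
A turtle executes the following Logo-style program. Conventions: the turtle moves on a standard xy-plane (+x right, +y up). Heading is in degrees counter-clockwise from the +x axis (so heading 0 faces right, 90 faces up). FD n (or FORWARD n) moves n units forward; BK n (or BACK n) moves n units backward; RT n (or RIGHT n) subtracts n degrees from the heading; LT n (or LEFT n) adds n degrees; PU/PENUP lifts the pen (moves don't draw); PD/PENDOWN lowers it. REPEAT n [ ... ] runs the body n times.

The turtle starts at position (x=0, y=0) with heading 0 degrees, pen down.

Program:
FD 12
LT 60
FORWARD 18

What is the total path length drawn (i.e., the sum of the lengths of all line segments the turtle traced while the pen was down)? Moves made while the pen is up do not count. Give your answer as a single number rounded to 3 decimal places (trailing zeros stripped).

Executing turtle program step by step:
Start: pos=(0,0), heading=0, pen down
FD 12: (0,0) -> (12,0) [heading=0, draw]
LT 60: heading 0 -> 60
FD 18: (12,0) -> (21,15.588) [heading=60, draw]
Final: pos=(21,15.588), heading=60, 2 segment(s) drawn

Segment lengths:
  seg 1: (0,0) -> (12,0), length = 12
  seg 2: (12,0) -> (21,15.588), length = 18
Total = 30

Answer: 30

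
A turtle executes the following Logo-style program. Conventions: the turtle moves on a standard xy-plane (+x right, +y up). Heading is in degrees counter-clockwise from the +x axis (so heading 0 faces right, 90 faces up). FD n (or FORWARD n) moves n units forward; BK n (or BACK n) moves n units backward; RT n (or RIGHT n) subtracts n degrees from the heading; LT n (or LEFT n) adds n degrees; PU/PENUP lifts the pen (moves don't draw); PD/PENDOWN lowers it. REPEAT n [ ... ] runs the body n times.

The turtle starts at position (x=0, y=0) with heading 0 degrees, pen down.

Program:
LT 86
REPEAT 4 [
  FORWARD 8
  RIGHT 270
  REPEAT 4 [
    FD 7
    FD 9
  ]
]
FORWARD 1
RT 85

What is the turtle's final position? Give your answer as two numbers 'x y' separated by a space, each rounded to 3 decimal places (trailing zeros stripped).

Answer: 0.07 0.998

Derivation:
Executing turtle program step by step:
Start: pos=(0,0), heading=0, pen down
LT 86: heading 0 -> 86
REPEAT 4 [
  -- iteration 1/4 --
  FD 8: (0,0) -> (0.558,7.981) [heading=86, draw]
  RT 270: heading 86 -> 176
  REPEAT 4 [
    -- iteration 1/4 --
    FD 7: (0.558,7.981) -> (-6.425,8.469) [heading=176, draw]
    FD 9: (-6.425,8.469) -> (-15.403,9.097) [heading=176, draw]
    -- iteration 2/4 --
    FD 7: (-15.403,9.097) -> (-22.386,9.585) [heading=176, draw]
    FD 9: (-22.386,9.585) -> (-31.364,10.213) [heading=176, draw]
    -- iteration 3/4 --
    FD 7: (-31.364,10.213) -> (-38.347,10.701) [heading=176, draw]
    FD 9: (-38.347,10.701) -> (-47.325,11.329) [heading=176, draw]
    -- iteration 4/4 --
    FD 7: (-47.325,11.329) -> (-54.308,11.817) [heading=176, draw]
    FD 9: (-54.308,11.817) -> (-63.286,12.445) [heading=176, draw]
  ]
  -- iteration 2/4 --
  FD 8: (-63.286,12.445) -> (-71.267,13.003) [heading=176, draw]
  RT 270: heading 176 -> 266
  REPEAT 4 [
    -- iteration 1/4 --
    FD 7: (-71.267,13.003) -> (-71.755,6.02) [heading=266, draw]
    FD 9: (-71.755,6.02) -> (-72.383,-2.958) [heading=266, draw]
    -- iteration 2/4 --
    FD 7: (-72.383,-2.958) -> (-72.871,-9.941) [heading=266, draw]
    FD 9: (-72.871,-9.941) -> (-73.499,-18.919) [heading=266, draw]
    -- iteration 3/4 --
    FD 7: (-73.499,-18.919) -> (-73.987,-25.902) [heading=266, draw]
    FD 9: (-73.987,-25.902) -> (-74.615,-34.88) [heading=266, draw]
    -- iteration 4/4 --
    FD 7: (-74.615,-34.88) -> (-75.103,-41.863) [heading=266, draw]
    FD 9: (-75.103,-41.863) -> (-75.731,-50.841) [heading=266, draw]
  ]
  -- iteration 3/4 --
  FD 8: (-75.731,-50.841) -> (-76.289,-58.822) [heading=266, draw]
  RT 270: heading 266 -> 356
  REPEAT 4 [
    -- iteration 1/4 --
    FD 7: (-76.289,-58.822) -> (-69.306,-59.31) [heading=356, draw]
    FD 9: (-69.306,-59.31) -> (-60.328,-59.938) [heading=356, draw]
    -- iteration 2/4 --
    FD 7: (-60.328,-59.938) -> (-53.345,-60.426) [heading=356, draw]
    FD 9: (-53.345,-60.426) -> (-44.367,-61.054) [heading=356, draw]
    -- iteration 3/4 --
    FD 7: (-44.367,-61.054) -> (-37.384,-61.542) [heading=356, draw]
    FD 9: (-37.384,-61.542) -> (-28.406,-62.17) [heading=356, draw]
    -- iteration 4/4 --
    FD 7: (-28.406,-62.17) -> (-21.423,-62.658) [heading=356, draw]
    FD 9: (-21.423,-62.658) -> (-12.445,-63.286) [heading=356, draw]
  ]
  -- iteration 4/4 --
  FD 8: (-12.445,-63.286) -> (-4.464,-63.844) [heading=356, draw]
  RT 270: heading 356 -> 86
  REPEAT 4 [
    -- iteration 1/4 --
    FD 7: (-4.464,-63.844) -> (-3.976,-56.861) [heading=86, draw]
    FD 9: (-3.976,-56.861) -> (-3.348,-47.883) [heading=86, draw]
    -- iteration 2/4 --
    FD 7: (-3.348,-47.883) -> (-2.86,-40.9) [heading=86, draw]
    FD 9: (-2.86,-40.9) -> (-2.232,-31.922) [heading=86, draw]
    -- iteration 3/4 --
    FD 7: (-2.232,-31.922) -> (-1.744,-24.939) [heading=86, draw]
    FD 9: (-1.744,-24.939) -> (-1.116,-15.961) [heading=86, draw]
    -- iteration 4/4 --
    FD 7: (-1.116,-15.961) -> (-0.628,-8.978) [heading=86, draw]
    FD 9: (-0.628,-8.978) -> (0,0) [heading=86, draw]
  ]
]
FD 1: (0,0) -> (0.07,0.998) [heading=86, draw]
RT 85: heading 86 -> 1
Final: pos=(0.07,0.998), heading=1, 37 segment(s) drawn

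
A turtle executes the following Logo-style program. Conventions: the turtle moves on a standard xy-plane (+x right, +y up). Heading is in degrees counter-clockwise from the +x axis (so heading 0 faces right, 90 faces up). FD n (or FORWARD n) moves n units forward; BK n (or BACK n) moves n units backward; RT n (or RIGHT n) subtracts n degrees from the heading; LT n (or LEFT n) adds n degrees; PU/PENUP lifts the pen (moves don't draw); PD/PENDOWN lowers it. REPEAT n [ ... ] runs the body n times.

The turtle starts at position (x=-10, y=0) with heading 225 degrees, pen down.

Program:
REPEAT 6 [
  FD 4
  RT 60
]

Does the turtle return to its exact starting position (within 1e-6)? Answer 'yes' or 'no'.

Answer: yes

Derivation:
Executing turtle program step by step:
Start: pos=(-10,0), heading=225, pen down
REPEAT 6 [
  -- iteration 1/6 --
  FD 4: (-10,0) -> (-12.828,-2.828) [heading=225, draw]
  RT 60: heading 225 -> 165
  -- iteration 2/6 --
  FD 4: (-12.828,-2.828) -> (-16.692,-1.793) [heading=165, draw]
  RT 60: heading 165 -> 105
  -- iteration 3/6 --
  FD 4: (-16.692,-1.793) -> (-17.727,2.071) [heading=105, draw]
  RT 60: heading 105 -> 45
  -- iteration 4/6 --
  FD 4: (-17.727,2.071) -> (-14.899,4.899) [heading=45, draw]
  RT 60: heading 45 -> 345
  -- iteration 5/6 --
  FD 4: (-14.899,4.899) -> (-11.035,3.864) [heading=345, draw]
  RT 60: heading 345 -> 285
  -- iteration 6/6 --
  FD 4: (-11.035,3.864) -> (-10,0) [heading=285, draw]
  RT 60: heading 285 -> 225
]
Final: pos=(-10,0), heading=225, 6 segment(s) drawn

Start position: (-10, 0)
Final position: (-10, 0)
Distance = 0; < 1e-6 -> CLOSED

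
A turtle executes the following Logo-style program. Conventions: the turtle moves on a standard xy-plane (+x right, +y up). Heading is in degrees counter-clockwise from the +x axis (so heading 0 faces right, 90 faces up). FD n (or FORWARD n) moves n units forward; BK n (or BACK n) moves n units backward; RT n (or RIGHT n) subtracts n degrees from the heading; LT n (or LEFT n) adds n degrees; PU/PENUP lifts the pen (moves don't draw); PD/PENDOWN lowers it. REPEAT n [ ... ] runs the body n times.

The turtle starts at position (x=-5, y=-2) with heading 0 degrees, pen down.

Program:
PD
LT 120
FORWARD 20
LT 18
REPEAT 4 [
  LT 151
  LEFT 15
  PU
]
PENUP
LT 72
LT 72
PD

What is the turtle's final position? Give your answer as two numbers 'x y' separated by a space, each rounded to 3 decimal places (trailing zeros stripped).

Executing turtle program step by step:
Start: pos=(-5,-2), heading=0, pen down
PD: pen down
LT 120: heading 0 -> 120
FD 20: (-5,-2) -> (-15,15.321) [heading=120, draw]
LT 18: heading 120 -> 138
REPEAT 4 [
  -- iteration 1/4 --
  LT 151: heading 138 -> 289
  LT 15: heading 289 -> 304
  PU: pen up
  -- iteration 2/4 --
  LT 151: heading 304 -> 95
  LT 15: heading 95 -> 110
  PU: pen up
  -- iteration 3/4 --
  LT 151: heading 110 -> 261
  LT 15: heading 261 -> 276
  PU: pen up
  -- iteration 4/4 --
  LT 151: heading 276 -> 67
  LT 15: heading 67 -> 82
  PU: pen up
]
PU: pen up
LT 72: heading 82 -> 154
LT 72: heading 154 -> 226
PD: pen down
Final: pos=(-15,15.321), heading=226, 1 segment(s) drawn

Answer: -15 15.321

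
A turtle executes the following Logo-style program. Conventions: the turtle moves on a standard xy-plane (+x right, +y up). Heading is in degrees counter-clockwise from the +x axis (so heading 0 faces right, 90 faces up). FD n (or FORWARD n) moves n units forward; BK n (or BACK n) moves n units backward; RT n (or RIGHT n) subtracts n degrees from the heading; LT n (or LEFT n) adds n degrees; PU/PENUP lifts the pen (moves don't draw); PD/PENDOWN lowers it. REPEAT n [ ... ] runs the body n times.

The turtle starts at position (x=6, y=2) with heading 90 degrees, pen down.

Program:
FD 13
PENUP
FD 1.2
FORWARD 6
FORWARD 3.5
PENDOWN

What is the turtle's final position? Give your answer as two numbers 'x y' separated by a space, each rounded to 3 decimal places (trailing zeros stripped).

Answer: 6 25.7

Derivation:
Executing turtle program step by step:
Start: pos=(6,2), heading=90, pen down
FD 13: (6,2) -> (6,15) [heading=90, draw]
PU: pen up
FD 1.2: (6,15) -> (6,16.2) [heading=90, move]
FD 6: (6,16.2) -> (6,22.2) [heading=90, move]
FD 3.5: (6,22.2) -> (6,25.7) [heading=90, move]
PD: pen down
Final: pos=(6,25.7), heading=90, 1 segment(s) drawn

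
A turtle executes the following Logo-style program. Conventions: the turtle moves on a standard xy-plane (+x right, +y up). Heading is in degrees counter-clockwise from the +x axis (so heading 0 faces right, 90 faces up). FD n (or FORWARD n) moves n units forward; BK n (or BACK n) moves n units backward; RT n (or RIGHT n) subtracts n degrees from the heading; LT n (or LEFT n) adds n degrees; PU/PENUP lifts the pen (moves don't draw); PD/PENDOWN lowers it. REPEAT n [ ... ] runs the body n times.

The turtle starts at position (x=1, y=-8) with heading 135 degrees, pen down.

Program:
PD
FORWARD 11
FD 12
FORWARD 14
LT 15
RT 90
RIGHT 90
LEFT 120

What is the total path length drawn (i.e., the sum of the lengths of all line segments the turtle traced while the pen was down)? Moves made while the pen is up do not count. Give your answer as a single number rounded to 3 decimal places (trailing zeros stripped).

Answer: 37

Derivation:
Executing turtle program step by step:
Start: pos=(1,-8), heading=135, pen down
PD: pen down
FD 11: (1,-8) -> (-6.778,-0.222) [heading=135, draw]
FD 12: (-6.778,-0.222) -> (-15.263,8.263) [heading=135, draw]
FD 14: (-15.263,8.263) -> (-25.163,18.163) [heading=135, draw]
LT 15: heading 135 -> 150
RT 90: heading 150 -> 60
RT 90: heading 60 -> 330
LT 120: heading 330 -> 90
Final: pos=(-25.163,18.163), heading=90, 3 segment(s) drawn

Segment lengths:
  seg 1: (1,-8) -> (-6.778,-0.222), length = 11
  seg 2: (-6.778,-0.222) -> (-15.263,8.263), length = 12
  seg 3: (-15.263,8.263) -> (-25.163,18.163), length = 14
Total = 37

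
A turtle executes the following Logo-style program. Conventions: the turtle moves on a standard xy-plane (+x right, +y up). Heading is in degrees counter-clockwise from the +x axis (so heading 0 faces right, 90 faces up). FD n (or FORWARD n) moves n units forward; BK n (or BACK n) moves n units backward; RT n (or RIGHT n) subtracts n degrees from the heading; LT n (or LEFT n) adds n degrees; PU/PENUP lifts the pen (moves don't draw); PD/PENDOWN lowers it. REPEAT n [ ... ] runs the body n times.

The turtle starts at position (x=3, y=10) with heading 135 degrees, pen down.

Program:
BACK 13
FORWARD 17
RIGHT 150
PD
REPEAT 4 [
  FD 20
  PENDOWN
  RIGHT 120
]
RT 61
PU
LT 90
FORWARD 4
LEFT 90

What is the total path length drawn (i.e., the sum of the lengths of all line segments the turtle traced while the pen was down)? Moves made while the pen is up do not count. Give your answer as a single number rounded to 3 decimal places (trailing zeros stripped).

Executing turtle program step by step:
Start: pos=(3,10), heading=135, pen down
BK 13: (3,10) -> (12.192,0.808) [heading=135, draw]
FD 17: (12.192,0.808) -> (0.172,12.828) [heading=135, draw]
RT 150: heading 135 -> 345
PD: pen down
REPEAT 4 [
  -- iteration 1/4 --
  FD 20: (0.172,12.828) -> (19.49,7.652) [heading=345, draw]
  PD: pen down
  RT 120: heading 345 -> 225
  -- iteration 2/4 --
  FD 20: (19.49,7.652) -> (5.348,-6.49) [heading=225, draw]
  PD: pen down
  RT 120: heading 225 -> 105
  -- iteration 3/4 --
  FD 20: (5.348,-6.49) -> (0.172,12.828) [heading=105, draw]
  PD: pen down
  RT 120: heading 105 -> 345
  -- iteration 4/4 --
  FD 20: (0.172,12.828) -> (19.49,7.652) [heading=345, draw]
  PD: pen down
  RT 120: heading 345 -> 225
]
RT 61: heading 225 -> 164
PU: pen up
LT 90: heading 164 -> 254
FD 4: (19.49,7.652) -> (18.388,3.807) [heading=254, move]
LT 90: heading 254 -> 344
Final: pos=(18.388,3.807), heading=344, 6 segment(s) drawn

Segment lengths:
  seg 1: (3,10) -> (12.192,0.808), length = 13
  seg 2: (12.192,0.808) -> (0.172,12.828), length = 17
  seg 3: (0.172,12.828) -> (19.49,7.652), length = 20
  seg 4: (19.49,7.652) -> (5.348,-6.49), length = 20
  seg 5: (5.348,-6.49) -> (0.172,12.828), length = 20
  seg 6: (0.172,12.828) -> (19.49,7.652), length = 20
Total = 110

Answer: 110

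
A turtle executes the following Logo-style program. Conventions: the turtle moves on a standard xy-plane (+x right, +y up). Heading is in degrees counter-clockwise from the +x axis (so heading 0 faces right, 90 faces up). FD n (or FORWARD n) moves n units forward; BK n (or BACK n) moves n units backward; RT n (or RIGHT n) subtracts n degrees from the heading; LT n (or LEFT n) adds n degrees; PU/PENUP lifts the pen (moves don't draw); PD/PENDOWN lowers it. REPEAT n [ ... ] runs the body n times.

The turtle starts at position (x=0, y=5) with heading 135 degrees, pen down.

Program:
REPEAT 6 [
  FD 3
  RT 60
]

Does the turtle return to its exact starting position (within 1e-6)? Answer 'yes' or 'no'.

Answer: yes

Derivation:
Executing turtle program step by step:
Start: pos=(0,5), heading=135, pen down
REPEAT 6 [
  -- iteration 1/6 --
  FD 3: (0,5) -> (-2.121,7.121) [heading=135, draw]
  RT 60: heading 135 -> 75
  -- iteration 2/6 --
  FD 3: (-2.121,7.121) -> (-1.345,10.019) [heading=75, draw]
  RT 60: heading 75 -> 15
  -- iteration 3/6 --
  FD 3: (-1.345,10.019) -> (1.553,10.796) [heading=15, draw]
  RT 60: heading 15 -> 315
  -- iteration 4/6 --
  FD 3: (1.553,10.796) -> (3.674,8.674) [heading=315, draw]
  RT 60: heading 315 -> 255
  -- iteration 5/6 --
  FD 3: (3.674,8.674) -> (2.898,5.776) [heading=255, draw]
  RT 60: heading 255 -> 195
  -- iteration 6/6 --
  FD 3: (2.898,5.776) -> (0,5) [heading=195, draw]
  RT 60: heading 195 -> 135
]
Final: pos=(0,5), heading=135, 6 segment(s) drawn

Start position: (0, 5)
Final position: (0, 5)
Distance = 0; < 1e-6 -> CLOSED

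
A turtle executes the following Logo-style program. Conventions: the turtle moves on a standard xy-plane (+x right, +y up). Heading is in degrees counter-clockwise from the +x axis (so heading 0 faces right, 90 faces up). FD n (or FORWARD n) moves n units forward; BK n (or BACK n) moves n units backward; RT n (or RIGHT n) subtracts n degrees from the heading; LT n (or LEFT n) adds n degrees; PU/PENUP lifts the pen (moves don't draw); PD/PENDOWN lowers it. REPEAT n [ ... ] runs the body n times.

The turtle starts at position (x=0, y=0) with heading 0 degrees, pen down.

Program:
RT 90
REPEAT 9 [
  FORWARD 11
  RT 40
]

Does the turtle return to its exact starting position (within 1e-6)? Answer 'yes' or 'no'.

Executing turtle program step by step:
Start: pos=(0,0), heading=0, pen down
RT 90: heading 0 -> 270
REPEAT 9 [
  -- iteration 1/9 --
  FD 11: (0,0) -> (0,-11) [heading=270, draw]
  RT 40: heading 270 -> 230
  -- iteration 2/9 --
  FD 11: (0,-11) -> (-7.071,-19.426) [heading=230, draw]
  RT 40: heading 230 -> 190
  -- iteration 3/9 --
  FD 11: (-7.071,-19.426) -> (-17.904,-21.337) [heading=190, draw]
  RT 40: heading 190 -> 150
  -- iteration 4/9 --
  FD 11: (-17.904,-21.337) -> (-27.43,-15.837) [heading=150, draw]
  RT 40: heading 150 -> 110
  -- iteration 5/9 --
  FD 11: (-27.43,-15.837) -> (-31.192,-5.5) [heading=110, draw]
  RT 40: heading 110 -> 70
  -- iteration 6/9 --
  FD 11: (-31.192,-5.5) -> (-27.43,4.837) [heading=70, draw]
  RT 40: heading 70 -> 30
  -- iteration 7/9 --
  FD 11: (-27.43,4.837) -> (-17.904,10.337) [heading=30, draw]
  RT 40: heading 30 -> 350
  -- iteration 8/9 --
  FD 11: (-17.904,10.337) -> (-7.071,8.426) [heading=350, draw]
  RT 40: heading 350 -> 310
  -- iteration 9/9 --
  FD 11: (-7.071,8.426) -> (0,0) [heading=310, draw]
  RT 40: heading 310 -> 270
]
Final: pos=(0,0), heading=270, 9 segment(s) drawn

Start position: (0, 0)
Final position: (0, 0)
Distance = 0; < 1e-6 -> CLOSED

Answer: yes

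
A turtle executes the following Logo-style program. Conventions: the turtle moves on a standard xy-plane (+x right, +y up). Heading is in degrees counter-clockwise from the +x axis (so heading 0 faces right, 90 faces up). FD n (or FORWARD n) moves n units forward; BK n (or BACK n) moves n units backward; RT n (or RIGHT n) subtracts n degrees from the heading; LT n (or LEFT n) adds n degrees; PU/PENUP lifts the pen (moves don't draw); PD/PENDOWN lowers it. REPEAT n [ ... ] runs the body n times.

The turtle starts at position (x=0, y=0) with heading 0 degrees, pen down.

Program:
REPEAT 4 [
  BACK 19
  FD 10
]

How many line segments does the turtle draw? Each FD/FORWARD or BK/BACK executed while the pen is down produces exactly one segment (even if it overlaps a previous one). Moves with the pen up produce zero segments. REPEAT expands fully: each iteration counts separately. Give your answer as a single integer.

Answer: 8

Derivation:
Executing turtle program step by step:
Start: pos=(0,0), heading=0, pen down
REPEAT 4 [
  -- iteration 1/4 --
  BK 19: (0,0) -> (-19,0) [heading=0, draw]
  FD 10: (-19,0) -> (-9,0) [heading=0, draw]
  -- iteration 2/4 --
  BK 19: (-9,0) -> (-28,0) [heading=0, draw]
  FD 10: (-28,0) -> (-18,0) [heading=0, draw]
  -- iteration 3/4 --
  BK 19: (-18,0) -> (-37,0) [heading=0, draw]
  FD 10: (-37,0) -> (-27,0) [heading=0, draw]
  -- iteration 4/4 --
  BK 19: (-27,0) -> (-46,0) [heading=0, draw]
  FD 10: (-46,0) -> (-36,0) [heading=0, draw]
]
Final: pos=(-36,0), heading=0, 8 segment(s) drawn
Segments drawn: 8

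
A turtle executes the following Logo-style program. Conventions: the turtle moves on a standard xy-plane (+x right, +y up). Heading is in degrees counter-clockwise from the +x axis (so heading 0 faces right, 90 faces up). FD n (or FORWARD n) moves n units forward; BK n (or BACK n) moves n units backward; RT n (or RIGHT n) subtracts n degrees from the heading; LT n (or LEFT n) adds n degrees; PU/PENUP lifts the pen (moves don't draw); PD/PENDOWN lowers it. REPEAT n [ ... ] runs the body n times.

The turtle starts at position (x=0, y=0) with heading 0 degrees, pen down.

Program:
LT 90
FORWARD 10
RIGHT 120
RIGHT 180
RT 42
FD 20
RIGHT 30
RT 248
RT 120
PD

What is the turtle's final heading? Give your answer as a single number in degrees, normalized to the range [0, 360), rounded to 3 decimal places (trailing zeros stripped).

Answer: 70

Derivation:
Executing turtle program step by step:
Start: pos=(0,0), heading=0, pen down
LT 90: heading 0 -> 90
FD 10: (0,0) -> (0,10) [heading=90, draw]
RT 120: heading 90 -> 330
RT 180: heading 330 -> 150
RT 42: heading 150 -> 108
FD 20: (0,10) -> (-6.18,29.021) [heading=108, draw]
RT 30: heading 108 -> 78
RT 248: heading 78 -> 190
RT 120: heading 190 -> 70
PD: pen down
Final: pos=(-6.18,29.021), heading=70, 2 segment(s) drawn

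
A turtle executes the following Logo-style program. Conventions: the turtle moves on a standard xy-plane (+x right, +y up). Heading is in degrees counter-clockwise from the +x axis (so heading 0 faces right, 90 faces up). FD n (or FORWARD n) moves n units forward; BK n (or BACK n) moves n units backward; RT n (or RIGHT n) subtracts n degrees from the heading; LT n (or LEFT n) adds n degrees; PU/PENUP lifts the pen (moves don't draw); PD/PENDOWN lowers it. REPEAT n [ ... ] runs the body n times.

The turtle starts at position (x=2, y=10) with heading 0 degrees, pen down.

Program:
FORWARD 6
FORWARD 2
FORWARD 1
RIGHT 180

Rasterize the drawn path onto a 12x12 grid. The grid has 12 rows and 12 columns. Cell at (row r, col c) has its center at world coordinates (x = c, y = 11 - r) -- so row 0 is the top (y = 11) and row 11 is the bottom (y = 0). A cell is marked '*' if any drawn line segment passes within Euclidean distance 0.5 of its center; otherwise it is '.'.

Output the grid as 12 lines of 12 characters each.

Segment 0: (2,10) -> (8,10)
Segment 1: (8,10) -> (10,10)
Segment 2: (10,10) -> (11,10)

Answer: ............
..**********
............
............
............
............
............
............
............
............
............
............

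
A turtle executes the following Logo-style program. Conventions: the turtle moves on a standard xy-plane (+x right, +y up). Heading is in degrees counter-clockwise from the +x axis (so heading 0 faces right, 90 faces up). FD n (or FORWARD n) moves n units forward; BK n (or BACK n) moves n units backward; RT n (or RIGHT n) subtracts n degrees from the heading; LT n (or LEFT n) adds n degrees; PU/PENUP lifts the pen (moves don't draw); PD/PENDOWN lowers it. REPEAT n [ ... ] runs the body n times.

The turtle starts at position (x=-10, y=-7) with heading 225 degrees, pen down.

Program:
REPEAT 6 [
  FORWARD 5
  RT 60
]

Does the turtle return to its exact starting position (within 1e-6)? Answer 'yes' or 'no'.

Answer: yes

Derivation:
Executing turtle program step by step:
Start: pos=(-10,-7), heading=225, pen down
REPEAT 6 [
  -- iteration 1/6 --
  FD 5: (-10,-7) -> (-13.536,-10.536) [heading=225, draw]
  RT 60: heading 225 -> 165
  -- iteration 2/6 --
  FD 5: (-13.536,-10.536) -> (-18.365,-9.241) [heading=165, draw]
  RT 60: heading 165 -> 105
  -- iteration 3/6 --
  FD 5: (-18.365,-9.241) -> (-19.659,-4.412) [heading=105, draw]
  RT 60: heading 105 -> 45
  -- iteration 4/6 --
  FD 5: (-19.659,-4.412) -> (-16.124,-0.876) [heading=45, draw]
  RT 60: heading 45 -> 345
  -- iteration 5/6 --
  FD 5: (-16.124,-0.876) -> (-11.294,-2.17) [heading=345, draw]
  RT 60: heading 345 -> 285
  -- iteration 6/6 --
  FD 5: (-11.294,-2.17) -> (-10,-7) [heading=285, draw]
  RT 60: heading 285 -> 225
]
Final: pos=(-10,-7), heading=225, 6 segment(s) drawn

Start position: (-10, -7)
Final position: (-10, -7)
Distance = 0; < 1e-6 -> CLOSED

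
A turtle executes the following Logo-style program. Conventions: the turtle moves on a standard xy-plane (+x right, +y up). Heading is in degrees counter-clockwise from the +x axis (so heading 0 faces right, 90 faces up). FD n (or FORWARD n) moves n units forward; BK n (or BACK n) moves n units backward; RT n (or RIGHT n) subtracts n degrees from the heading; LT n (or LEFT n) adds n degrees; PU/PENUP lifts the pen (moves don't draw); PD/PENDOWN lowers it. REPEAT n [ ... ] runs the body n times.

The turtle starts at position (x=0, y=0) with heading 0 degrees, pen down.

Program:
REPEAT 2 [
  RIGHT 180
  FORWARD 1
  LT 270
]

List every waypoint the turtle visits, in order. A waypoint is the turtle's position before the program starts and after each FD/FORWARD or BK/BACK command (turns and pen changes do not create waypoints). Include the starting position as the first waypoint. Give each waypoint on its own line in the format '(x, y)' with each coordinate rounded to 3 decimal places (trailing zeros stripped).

Answer: (0, 0)
(-1, 0)
(-1, -1)

Derivation:
Executing turtle program step by step:
Start: pos=(0,0), heading=0, pen down
REPEAT 2 [
  -- iteration 1/2 --
  RT 180: heading 0 -> 180
  FD 1: (0,0) -> (-1,0) [heading=180, draw]
  LT 270: heading 180 -> 90
  -- iteration 2/2 --
  RT 180: heading 90 -> 270
  FD 1: (-1,0) -> (-1,-1) [heading=270, draw]
  LT 270: heading 270 -> 180
]
Final: pos=(-1,-1), heading=180, 2 segment(s) drawn
Waypoints (3 total):
(0, 0)
(-1, 0)
(-1, -1)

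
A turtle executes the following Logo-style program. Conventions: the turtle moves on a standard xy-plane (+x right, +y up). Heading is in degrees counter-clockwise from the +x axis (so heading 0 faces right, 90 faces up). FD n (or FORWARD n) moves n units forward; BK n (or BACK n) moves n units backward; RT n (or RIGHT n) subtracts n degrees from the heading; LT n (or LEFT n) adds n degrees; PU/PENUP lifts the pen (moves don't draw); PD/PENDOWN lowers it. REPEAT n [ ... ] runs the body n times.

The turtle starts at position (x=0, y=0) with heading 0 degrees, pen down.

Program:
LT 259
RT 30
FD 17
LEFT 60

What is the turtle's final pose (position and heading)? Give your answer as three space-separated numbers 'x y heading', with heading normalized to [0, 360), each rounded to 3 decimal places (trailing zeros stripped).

Answer: -11.153 -12.83 289

Derivation:
Executing turtle program step by step:
Start: pos=(0,0), heading=0, pen down
LT 259: heading 0 -> 259
RT 30: heading 259 -> 229
FD 17: (0,0) -> (-11.153,-12.83) [heading=229, draw]
LT 60: heading 229 -> 289
Final: pos=(-11.153,-12.83), heading=289, 1 segment(s) drawn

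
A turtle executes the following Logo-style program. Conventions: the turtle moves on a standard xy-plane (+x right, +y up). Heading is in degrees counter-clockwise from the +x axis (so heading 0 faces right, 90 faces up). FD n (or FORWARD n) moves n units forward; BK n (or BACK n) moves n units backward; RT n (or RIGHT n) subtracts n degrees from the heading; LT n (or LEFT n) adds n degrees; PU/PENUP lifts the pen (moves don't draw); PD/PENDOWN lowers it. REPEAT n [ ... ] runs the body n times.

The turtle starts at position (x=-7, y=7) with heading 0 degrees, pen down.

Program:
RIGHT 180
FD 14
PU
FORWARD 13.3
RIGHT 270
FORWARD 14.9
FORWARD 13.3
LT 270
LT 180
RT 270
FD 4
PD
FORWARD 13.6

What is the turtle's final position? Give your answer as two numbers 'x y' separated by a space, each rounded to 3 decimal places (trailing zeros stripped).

Executing turtle program step by step:
Start: pos=(-7,7), heading=0, pen down
RT 180: heading 0 -> 180
FD 14: (-7,7) -> (-21,7) [heading=180, draw]
PU: pen up
FD 13.3: (-21,7) -> (-34.3,7) [heading=180, move]
RT 270: heading 180 -> 270
FD 14.9: (-34.3,7) -> (-34.3,-7.9) [heading=270, move]
FD 13.3: (-34.3,-7.9) -> (-34.3,-21.2) [heading=270, move]
LT 270: heading 270 -> 180
LT 180: heading 180 -> 0
RT 270: heading 0 -> 90
FD 4: (-34.3,-21.2) -> (-34.3,-17.2) [heading=90, move]
PD: pen down
FD 13.6: (-34.3,-17.2) -> (-34.3,-3.6) [heading=90, draw]
Final: pos=(-34.3,-3.6), heading=90, 2 segment(s) drawn

Answer: -34.3 -3.6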